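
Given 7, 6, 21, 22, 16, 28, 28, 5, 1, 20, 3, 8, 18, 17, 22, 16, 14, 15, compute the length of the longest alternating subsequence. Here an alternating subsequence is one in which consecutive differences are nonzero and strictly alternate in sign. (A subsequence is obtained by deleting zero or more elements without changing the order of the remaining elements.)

13

A longest alternating subsequence is 7, 6, 21, 16, 28, 5, 20, 3, 18, 17, 22, 14, 15 (positions 1,2,3,5,6,8,10,11,13,14,15,17,18); its 12 consecutive differences strictly alternate in sign, and length 13 is optimal.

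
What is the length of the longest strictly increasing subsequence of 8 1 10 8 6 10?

Let dp[i] be the longest increasing subsequence ending at position i. Then dp = [1, 1, 2, 2, 2, 3].
The maximum is 3; one witness is 1, 8, 10 at positions 2,4,6.

3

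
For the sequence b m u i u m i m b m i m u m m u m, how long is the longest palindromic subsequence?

13

One longest palindromic subsequence is muumimbmimuum (positions 2,3,5,6,7,8,9,10,11,12,13,16,17); it reads the same forward and backward, and the interval DP gives dp[1][17] = 13.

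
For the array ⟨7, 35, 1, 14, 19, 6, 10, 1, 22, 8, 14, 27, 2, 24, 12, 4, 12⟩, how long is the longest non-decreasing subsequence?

One longest non-decreasing subsequence is 7, 14, 19, 22, 27 (positions 1,4,5,9,12), of length 5; no longer one exists.

5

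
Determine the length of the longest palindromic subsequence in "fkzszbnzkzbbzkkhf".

11

One longest palindromic subsequence is fkzbzkzbzkf (positions 1,2,5,6,8,9,10,12,13,15,17); it reads the same forward and backward, and the interval DP gives dp[1][17] = 11.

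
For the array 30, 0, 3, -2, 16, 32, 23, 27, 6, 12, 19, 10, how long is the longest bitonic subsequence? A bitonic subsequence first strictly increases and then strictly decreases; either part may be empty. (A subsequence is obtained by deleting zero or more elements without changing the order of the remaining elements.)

One longest bitonic subsequence is 0, 3, 16, 32, 27, 19, 10 (positions 2,3,5,6,8,11,12): it rises to 32 then falls. Length 7 is optimal.

7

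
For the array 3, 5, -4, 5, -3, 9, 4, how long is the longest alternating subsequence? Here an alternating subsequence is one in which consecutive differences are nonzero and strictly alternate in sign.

Track the best alternating length ending on an up-step vs a down-step at each position: up/down = 1/1, 2/1, 1/3, 4/1, 4/5, 6/1, 6/7.
The maximum over both is 7; one such subsequence is 3, 5, -4, 5, -3, 9, 4.

7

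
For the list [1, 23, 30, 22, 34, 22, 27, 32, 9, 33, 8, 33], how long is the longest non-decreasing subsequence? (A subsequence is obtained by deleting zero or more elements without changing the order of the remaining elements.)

Scanning left to right, the best length ending at each element is: 1→1, 23→2, 30→3, 22→2, 34→4, 22→3, 27→4, 32→5, 9→2, 33→6, 8→2, 33→7.
So the longest non-decreasing subsequence has length 7, e.g. 1, 22, 22, 27, 32, 33, 33.

7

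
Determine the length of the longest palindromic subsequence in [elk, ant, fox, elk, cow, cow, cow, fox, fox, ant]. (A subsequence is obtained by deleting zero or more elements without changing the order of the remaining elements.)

Using dp[i][j] = 2 + dp[i+1][j−1] if the ends match, else max(dp[i+1][j], dp[i][j−1]):
dp[1][10] = 7. A witness is ant fox cow cow cow fox ant at positions 2,3,5,6,7,9,10.

7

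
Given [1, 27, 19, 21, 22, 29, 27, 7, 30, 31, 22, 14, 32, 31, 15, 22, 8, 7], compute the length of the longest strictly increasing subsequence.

8

One longest increasing subsequence is 1, 19, 21, 22, 29, 30, 31, 32 (positions 1,3,4,5,6,9,10,13), of length 8; no longer one exists.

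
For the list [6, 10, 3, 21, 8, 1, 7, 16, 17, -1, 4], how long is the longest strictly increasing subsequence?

Let dp[i] be the longest increasing subsequence ending at position i. Then dp = [1, 2, 1, 3, 2, 1, 2, 3, 4, 1, 2].
The maximum is 4; one witness is 6, 10, 16, 17 at positions 1,2,8,9.

4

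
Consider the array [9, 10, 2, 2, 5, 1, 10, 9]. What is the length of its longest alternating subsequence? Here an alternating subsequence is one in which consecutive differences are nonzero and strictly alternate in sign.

7

A longest alternating subsequence is 9, 10, 2, 5, 1, 10, 9 (positions 1,2,3,5,6,7,8); its 6 consecutive differences strictly alternate in sign, and length 7 is optimal.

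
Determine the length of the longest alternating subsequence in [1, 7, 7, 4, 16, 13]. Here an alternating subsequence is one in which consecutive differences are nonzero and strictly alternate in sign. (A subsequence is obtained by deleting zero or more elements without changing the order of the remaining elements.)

Track the best alternating length ending on an up-step vs a down-step at each position: up/down = 1/1, 2/1, 2/1, 2/3, 4/1, 4/5.
The maximum over both is 5; one such subsequence is 1, 7, 4, 16, 13.

5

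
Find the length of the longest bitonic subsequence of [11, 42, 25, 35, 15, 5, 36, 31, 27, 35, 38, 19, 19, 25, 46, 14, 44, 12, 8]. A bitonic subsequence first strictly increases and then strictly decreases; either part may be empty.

Let inc[i] be the LIS ending at i and dec[i] the longest strictly decreasing subsequence starting at i. inc = [1, 2, 2, 3, 2, 1, 4, 3, 3, 4, 5, 3, 3, 4, 6, 2, 6, 2, 2], dec = [2, 8, 5, 7, 4, 1, 7, 6, 5, 5, 5, 4, 4, 4, 4, 3, 3, 2, 1].
max_i inc[i]+dec[i]−1 = 10, with one witness 11, 25, 35, 36, 31, 27, 25, 14, 12, 8.

10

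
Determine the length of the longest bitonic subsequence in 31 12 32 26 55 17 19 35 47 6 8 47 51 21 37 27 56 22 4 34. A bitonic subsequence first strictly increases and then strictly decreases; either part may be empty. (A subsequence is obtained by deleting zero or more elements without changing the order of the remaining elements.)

10

Let inc[i] be the LIS ending at i and dec[i] the longest strictly decreasing subsequence starting at i. inc = [1, 1, 2, 2, 3, 2, 3, 4, 5, 1, 2, 5, 6, 4, 5, 5, 7, 5, 1, 6], dec = [5, 3, 5, 4, 6, 3, 3, 4, 5, 2, 2, 5, 5, 2, 4, 3, 3, 2, 1, 1].
max_i inc[i]+dec[i]−1 = 10, with one witness 12, 17, 19, 35, 47, 51, 37, 27, 22, 4.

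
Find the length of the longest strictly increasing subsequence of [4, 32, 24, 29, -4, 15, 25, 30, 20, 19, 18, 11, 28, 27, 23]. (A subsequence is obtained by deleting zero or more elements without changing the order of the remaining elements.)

4

One longest increasing subsequence is 4, 24, 29, 30 (positions 1,3,4,8), of length 4; no longer one exists.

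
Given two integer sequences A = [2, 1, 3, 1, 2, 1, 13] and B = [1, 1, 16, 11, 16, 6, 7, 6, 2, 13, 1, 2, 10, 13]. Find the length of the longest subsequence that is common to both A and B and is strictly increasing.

3

A longest common strictly increasing subsequence is 1, 2, 13 (length 3); it appears in order in both A and B, and no longer such subsequence exists.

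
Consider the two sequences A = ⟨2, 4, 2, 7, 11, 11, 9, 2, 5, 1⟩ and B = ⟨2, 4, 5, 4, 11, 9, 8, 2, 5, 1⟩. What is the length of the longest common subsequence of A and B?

Backtracking the LCS table gives one alignment: 2 (A1,B1) → 4 (A2,B4) → 11 (A6,B5) → 9 (A7,B6) → 2 (A8,B8) → 5 (A9,B9) → 1 (A10,B10).
So the longest common subsequence has length 7.

7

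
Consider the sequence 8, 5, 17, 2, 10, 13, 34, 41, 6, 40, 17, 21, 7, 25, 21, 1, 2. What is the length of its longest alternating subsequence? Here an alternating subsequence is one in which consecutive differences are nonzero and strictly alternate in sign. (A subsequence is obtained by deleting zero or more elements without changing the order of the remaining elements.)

13

Track the best alternating length ending on an up-step vs a down-step at each position: up/down = 1/1, 1/2, 3/1, 1/4, 5/4, 5/4, 5/1, 5/1, 5/6, 7/6, 7/8, 9/8, 7/10, 11/8, 11/12, 1/12, 13/12.
The maximum over both is 13; one such subsequence is 8, 5, 17, 2, 10, 6, 40, 17, 21, 7, 25, 1, 2.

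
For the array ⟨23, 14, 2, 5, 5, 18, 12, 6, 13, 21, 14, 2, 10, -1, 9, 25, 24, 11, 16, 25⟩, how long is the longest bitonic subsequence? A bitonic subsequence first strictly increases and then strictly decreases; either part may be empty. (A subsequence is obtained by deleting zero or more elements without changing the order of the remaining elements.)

One longest bitonic subsequence is 2, 5, 12, 13, 21, 14, 10, 9 (positions 3,4,7,9,10,11,13,15): it rises to 21 then falls. Length 8 is optimal.

8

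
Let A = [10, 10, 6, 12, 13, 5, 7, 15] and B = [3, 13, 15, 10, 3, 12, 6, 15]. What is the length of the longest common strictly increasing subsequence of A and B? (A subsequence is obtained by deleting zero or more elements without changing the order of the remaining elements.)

3

A longest common strictly increasing subsequence is 10, 12, 15 (length 3); it appears in order in both A and B, and no longer such subsequence exists.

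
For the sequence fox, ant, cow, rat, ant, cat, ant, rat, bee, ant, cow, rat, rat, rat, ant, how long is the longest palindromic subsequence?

One longest palindromic subsequence is ant cow rat ant cat ant rat cow ant (positions 2,3,4,5,6,7,8,11,15); it reads the same forward and backward, and the interval DP gives dp[1][15] = 9.

9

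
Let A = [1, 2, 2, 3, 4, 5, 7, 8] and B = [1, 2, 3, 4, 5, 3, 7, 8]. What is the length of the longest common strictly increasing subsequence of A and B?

7

A longest common strictly increasing subsequence is 1, 2, 3, 4, 5, 7, 8 (length 7); it appears in order in both A and B, and no longer such subsequence exists.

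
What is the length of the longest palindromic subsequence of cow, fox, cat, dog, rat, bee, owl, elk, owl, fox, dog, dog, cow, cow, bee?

7

Using dp[i][j] = 2 + dp[i+1][j−1] if the ends match, else max(dp[i+1][j], dp[i][j−1]):
dp[1][15] = 7. A witness is cow dog owl elk owl dog cow at positions 1,4,7,8,9,12,14.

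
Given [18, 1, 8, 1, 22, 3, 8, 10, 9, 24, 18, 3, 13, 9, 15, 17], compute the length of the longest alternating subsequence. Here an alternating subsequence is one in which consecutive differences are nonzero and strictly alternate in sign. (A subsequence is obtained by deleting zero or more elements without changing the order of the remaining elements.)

A longest alternating subsequence is 18, 1, 8, 1, 22, 3, 10, 9, 24, 3, 13, 9, 15 (positions 1,2,3,4,5,6,8,9,10,12,13,14,15); its 12 consecutive differences strictly alternate in sign, and length 13 is optimal.

13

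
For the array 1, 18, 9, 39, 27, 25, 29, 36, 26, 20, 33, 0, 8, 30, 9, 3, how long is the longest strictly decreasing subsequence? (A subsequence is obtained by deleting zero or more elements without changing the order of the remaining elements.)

6

One longest decreasing subsequence is 39, 27, 25, 20, 8, 3 (positions 4,5,6,10,13,16), of length 6; no longer one exists.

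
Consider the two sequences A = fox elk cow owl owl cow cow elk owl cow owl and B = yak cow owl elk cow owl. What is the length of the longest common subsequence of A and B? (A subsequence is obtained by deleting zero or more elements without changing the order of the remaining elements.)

A longest common subsequence is cow, owl, elk, cow, owl (length 5); the LCS DP confirms no longer common subsequence exists.

5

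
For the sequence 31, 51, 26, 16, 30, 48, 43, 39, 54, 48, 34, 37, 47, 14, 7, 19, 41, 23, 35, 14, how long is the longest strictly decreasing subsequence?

Scanning left to right, the best length ending at each element is: 31→1, 51→1, 26→2, 16→3, 30→2, 48→2, 43→3, 39→4, 54→1, 48→2, 34→5, 37→5, 47→3, 14→6, 7→7, 19→6, 41→4, 23→6, 35→6, 14→7.
So the longest decreasing subsequence has length 7, e.g. 51, 48, 43, 39, 34, 14, 7.

7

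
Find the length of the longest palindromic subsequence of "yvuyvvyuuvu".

8

One longest palindromic subsequence is vuyvvyuv (positions 2,3,4,5,6,7,9,10); it reads the same forward and backward, and the interval DP gives dp[1][11] = 8.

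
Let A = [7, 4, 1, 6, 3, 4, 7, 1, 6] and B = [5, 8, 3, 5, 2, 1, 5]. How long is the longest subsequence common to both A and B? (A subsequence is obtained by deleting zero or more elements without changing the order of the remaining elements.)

A longest common subsequence is 3, 1 (length 2); the LCS DP confirms no longer common subsequence exists.

2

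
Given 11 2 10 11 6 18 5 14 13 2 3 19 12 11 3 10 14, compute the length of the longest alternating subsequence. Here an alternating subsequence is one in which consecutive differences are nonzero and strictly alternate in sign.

11

Track the best alternating length ending on an up-step vs a down-step at each position: up/down = 1/1, 1/2, 3/2, 3/1, 3/4, 5/1, 3/6, 7/6, 7/8, 1/8, 9/8, 9/1, 9/10, 9/10, 9/10, 11/10, 11/10.
The maximum over both is 11; one such subsequence is 11, 2, 10, 6, 18, 5, 14, 13, 19, 3, 10.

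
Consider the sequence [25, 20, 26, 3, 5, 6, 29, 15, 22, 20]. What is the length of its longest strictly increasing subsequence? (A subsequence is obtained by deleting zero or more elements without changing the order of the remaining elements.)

5

Scanning left to right, the best length ending at each element is: 25→1, 20→1, 26→2, 3→1, 5→2, 6→3, 29→4, 15→4, 22→5, 20→5.
So the longest increasing subsequence has length 5, e.g. 3, 5, 6, 15, 22.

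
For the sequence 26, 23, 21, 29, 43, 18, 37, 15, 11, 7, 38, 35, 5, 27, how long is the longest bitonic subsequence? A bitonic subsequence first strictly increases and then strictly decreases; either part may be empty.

8

Let inc[i] be the LIS ending at i and dec[i] the longest strictly decreasing subsequence starting at i. inc = [1, 1, 1, 2, 3, 1, 3, 1, 1, 1, 4, 3, 1, 2], dec = [8, 7, 6, 6, 6, 5, 5, 4, 3, 2, 3, 2, 1, 1].
max_i inc[i]+dec[i]−1 = 8, with one witness 26, 23, 21, 18, 15, 11, 7, 5.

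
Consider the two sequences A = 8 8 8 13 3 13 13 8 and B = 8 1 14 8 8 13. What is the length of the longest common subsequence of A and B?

4

A longest common subsequence is 8, 8, 8, 13 (length 4); the LCS DP confirms no longer common subsequence exists.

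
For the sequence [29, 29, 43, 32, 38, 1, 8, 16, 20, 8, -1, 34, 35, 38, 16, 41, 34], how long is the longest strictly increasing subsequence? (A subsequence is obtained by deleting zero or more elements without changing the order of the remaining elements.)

8

One longest increasing subsequence is 1, 8, 16, 20, 34, 35, 38, 41 (positions 6,7,8,9,12,13,14,16), of length 8; no longer one exists.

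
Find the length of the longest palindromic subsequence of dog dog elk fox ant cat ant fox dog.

7

One longest palindromic subsequence is dog fox ant cat ant fox dog (positions 1,4,5,6,7,8,9); it reads the same forward and backward, and the interval DP gives dp[1][9] = 7.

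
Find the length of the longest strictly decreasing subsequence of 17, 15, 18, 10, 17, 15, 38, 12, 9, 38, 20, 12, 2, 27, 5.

Let dp[i] be the longest decreasing subsequence ending at position i. Then dp = [1, 2, 1, 3, 2, 3, 1, 4, 5, 1, 2, 4, 6, 2, 6].
The maximum is 6; one witness is 18, 17, 15, 12, 9, 2 at positions 3,5,6,8,9,13.

6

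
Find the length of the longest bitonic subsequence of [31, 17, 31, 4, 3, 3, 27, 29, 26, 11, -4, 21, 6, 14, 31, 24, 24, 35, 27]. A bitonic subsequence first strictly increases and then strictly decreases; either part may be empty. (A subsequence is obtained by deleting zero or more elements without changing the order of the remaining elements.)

6

Let inc[i] be the LIS ending at i and dec[i] the longest strictly decreasing subsequence starting at i. inc = [1, 1, 2, 1, 1, 1, 2, 3, 2, 2, 1, 3, 2, 3, 4, 4, 4, 5, 5], dec = [5, 4, 5, 3, 2, 2, 4, 4, 3, 2, 1, 2, 1, 1, 2, 1, 1, 2, 1].
max_i inc[i]+dec[i]−1 = 6, with one witness 17, 31, 29, 26, 21, 14.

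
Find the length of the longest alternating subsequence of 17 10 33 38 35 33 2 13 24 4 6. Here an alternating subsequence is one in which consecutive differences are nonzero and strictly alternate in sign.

7

Track the best alternating length ending on an up-step vs a down-step at each position: up/down = 1/1, 1/2, 3/1, 3/1, 3/4, 3/4, 1/4, 5/4, 5/4, 5/6, 7/6.
The maximum over both is 7; one such subsequence is 17, 10, 33, 2, 13, 4, 6.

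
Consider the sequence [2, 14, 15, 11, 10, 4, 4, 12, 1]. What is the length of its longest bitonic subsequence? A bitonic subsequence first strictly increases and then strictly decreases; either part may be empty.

One longest bitonic subsequence is 2, 14, 15, 11, 10, 4, 1 (positions 1,2,3,4,5,7,9): it rises to 15 then falls. Length 7 is optimal.

7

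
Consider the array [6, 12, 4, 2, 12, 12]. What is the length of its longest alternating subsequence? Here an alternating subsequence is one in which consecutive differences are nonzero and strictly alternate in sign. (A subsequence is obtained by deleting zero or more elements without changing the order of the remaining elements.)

Track the best alternating length ending on an up-step vs a down-step at each position: up/down = 1/1, 2/1, 1/3, 1/3, 4/1, 4/1.
The maximum over both is 4; one such subsequence is 6, 12, 4, 12.

4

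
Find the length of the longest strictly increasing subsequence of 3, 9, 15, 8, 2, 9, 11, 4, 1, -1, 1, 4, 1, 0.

Let dp[i] be the longest increasing subsequence ending at position i. Then dp = [1, 2, 3, 2, 1, 3, 4, 2, 1, 1, 2, 3, 2, 2].
The maximum is 4; one witness is 3, 8, 9, 11 at positions 1,4,6,7.

4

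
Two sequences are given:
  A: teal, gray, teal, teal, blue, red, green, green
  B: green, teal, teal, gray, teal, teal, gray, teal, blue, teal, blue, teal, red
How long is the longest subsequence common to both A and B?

6

Backtracking the LCS table gives one alignment: teal (A1,B6) → gray (A2,B7) → teal (A3,B8) → teal (A4,B10) → blue (A5,B11) → red (A6,B13).
So the longest common subsequence has length 6.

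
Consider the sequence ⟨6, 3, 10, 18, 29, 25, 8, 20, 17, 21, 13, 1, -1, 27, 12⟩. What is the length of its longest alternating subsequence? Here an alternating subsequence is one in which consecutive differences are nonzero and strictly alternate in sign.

10

Track the best alternating length ending on an up-step vs a down-step at each position: up/down = 1/1, 1/2, 3/1, 3/1, 3/1, 3/4, 3/4, 5/4, 5/6, 7/4, 5/8, 1/8, 1/8, 9/4, 9/10.
The maximum over both is 10; one such subsequence is 6, 3, 10, 8, 20, 17, 21, 13, 27, 12.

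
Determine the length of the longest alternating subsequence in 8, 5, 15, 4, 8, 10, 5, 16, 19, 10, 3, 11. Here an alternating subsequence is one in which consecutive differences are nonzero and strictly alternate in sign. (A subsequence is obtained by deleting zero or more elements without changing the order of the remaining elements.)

Track the best alternating length ending on an up-step vs a down-step at each position: up/down = 1/1, 1/2, 3/1, 1/4, 5/4, 5/4, 5/6, 7/1, 7/1, 7/8, 1/8, 9/8.
The maximum over both is 9; one such subsequence is 8, 5, 15, 4, 8, 5, 16, 10, 11.

9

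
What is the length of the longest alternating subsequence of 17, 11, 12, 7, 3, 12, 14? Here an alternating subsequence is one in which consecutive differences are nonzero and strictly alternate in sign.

5

Track the best alternating length ending on an up-step vs a down-step at each position: up/down = 1/1, 1/2, 3/2, 1/4, 1/4, 5/2, 5/2.
The maximum over both is 5; one such subsequence is 17, 11, 12, 7, 12.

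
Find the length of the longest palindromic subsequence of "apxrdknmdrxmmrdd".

One longest palindromic subsequence is ddrmmrdd (positions 5,9,10,12,13,14,15,16); it reads the same forward and backward, and the interval DP gives dp[1][16] = 8.

8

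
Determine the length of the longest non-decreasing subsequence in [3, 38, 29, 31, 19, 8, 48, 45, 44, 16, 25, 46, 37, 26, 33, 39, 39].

8

Scanning left to right, the best length ending at each element is: 3→1, 38→2, 29→2, 31→3, 19→2, 8→2, 48→4, 45→4, 44→4, 16→3, 25→4, 46→5, 37→5, 26→5, 33→6, 39→7, 39→8.
So the longest non-decreasing subsequence has length 8, e.g. 3, 8, 16, 25, 26, 33, 39, 39.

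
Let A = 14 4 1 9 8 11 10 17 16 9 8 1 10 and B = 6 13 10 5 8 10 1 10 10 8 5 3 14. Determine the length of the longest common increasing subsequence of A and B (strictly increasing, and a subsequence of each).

A longest common strictly increasing subsequence is 8, 10 (length 2); it appears in order in both A and B, and no longer such subsequence exists.

2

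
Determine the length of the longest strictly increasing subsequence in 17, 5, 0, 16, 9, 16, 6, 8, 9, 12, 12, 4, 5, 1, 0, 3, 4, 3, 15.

Let dp[i] be the longest increasing subsequence ending at position i. Then dp = [1, 1, 1, 2, 2, 3, 2, 3, 4, 5, 5, 2, 3, 2, 1, 3, 4, 3, 6].
The maximum is 6; one witness is 5, 6, 8, 9, 12, 15 at positions 2,7,8,9,10,19.

6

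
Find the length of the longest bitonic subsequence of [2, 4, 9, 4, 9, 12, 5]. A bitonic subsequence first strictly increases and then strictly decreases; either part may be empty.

Let inc[i] be the LIS ending at i and dec[i] the longest strictly decreasing subsequence starting at i. inc = [1, 2, 3, 2, 3, 4, 3], dec = [1, 1, 2, 1, 2, 2, 1].
max_i inc[i]+dec[i]−1 = 5, with one witness 2, 4, 9, 12, 5.

5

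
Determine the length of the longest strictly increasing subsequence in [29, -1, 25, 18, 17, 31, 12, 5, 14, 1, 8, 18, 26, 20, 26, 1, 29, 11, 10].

7

One longest increasing subsequence is -1, 12, 14, 18, 20, 26, 29 (positions 2,7,9,12,14,15,17), of length 7; no longer one exists.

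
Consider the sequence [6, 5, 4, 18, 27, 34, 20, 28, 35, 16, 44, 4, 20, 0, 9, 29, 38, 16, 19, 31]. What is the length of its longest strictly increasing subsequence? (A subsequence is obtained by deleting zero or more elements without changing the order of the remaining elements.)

6

Scanning left to right, the best length ending at each element is: 6→1, 5→1, 4→1, 18→2, 27→3, 34→4, 20→3, 28→4, 35→5, 16→2, 44→6, 4→1, 20→3, 0→1, 9→2, 29→5, 38→6, 16→3, 19→4, 31→6.
So the longest increasing subsequence has length 6, e.g. 6, 18, 27, 34, 35, 44.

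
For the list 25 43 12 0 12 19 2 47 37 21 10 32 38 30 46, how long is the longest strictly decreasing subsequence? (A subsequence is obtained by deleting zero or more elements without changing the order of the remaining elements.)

One longest decreasing subsequence is 43, 37, 21, 10 (positions 2,9,10,11), of length 4; no longer one exists.

4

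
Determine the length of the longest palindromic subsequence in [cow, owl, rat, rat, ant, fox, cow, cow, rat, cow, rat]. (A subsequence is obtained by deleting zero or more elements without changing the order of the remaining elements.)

One longest palindromic subsequence is rat rat cow cow rat rat (positions 3,4,7,8,9,11); it reads the same forward and backward, and the interval DP gives dp[1][11] = 6.

6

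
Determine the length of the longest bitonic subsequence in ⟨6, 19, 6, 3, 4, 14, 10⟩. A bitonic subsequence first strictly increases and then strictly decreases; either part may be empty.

4

One longest bitonic subsequence is 6, 19, 14, 10 (positions 1,2,6,7): it rises to 19 then falls. Length 4 is optimal.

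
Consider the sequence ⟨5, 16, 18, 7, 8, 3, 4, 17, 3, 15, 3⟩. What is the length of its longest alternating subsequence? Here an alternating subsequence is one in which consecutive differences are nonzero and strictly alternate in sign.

Track the best alternating length ending on an up-step vs a down-step at each position: up/down = 1/1, 2/1, 2/1, 2/3, 4/3, 1/5, 6/5, 6/3, 1/7, 8/7, 1/9.
The maximum over both is 9; one such subsequence is 5, 16, 7, 8, 3, 4, 3, 15, 3.

9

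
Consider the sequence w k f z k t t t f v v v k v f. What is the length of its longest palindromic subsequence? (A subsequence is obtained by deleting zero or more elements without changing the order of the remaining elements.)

7

One longest palindromic subsequence is fkvvvkf (positions 3,5,10,11,12,13,15); it reads the same forward and backward, and the interval DP gives dp[1][15] = 7.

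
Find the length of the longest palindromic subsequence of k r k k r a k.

6

Using dp[i][j] = 2 + dp[i+1][j−1] if the ends match, else max(dp[i+1][j], dp[i][j−1]):
dp[1][7] = 6. A witness is krkkrk at positions 1,2,3,4,5,7.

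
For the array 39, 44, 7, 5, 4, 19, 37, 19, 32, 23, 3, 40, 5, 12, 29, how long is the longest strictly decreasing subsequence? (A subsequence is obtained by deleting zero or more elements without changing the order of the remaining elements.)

5

Scanning left to right, the best length ending at each element is: 39→1, 44→1, 7→2, 5→3, 4→4, 19→2, 37→2, 19→3, 32→3, 23→4, 3→5, 40→2, 5→5, 12→5, 29→4.
So the longest decreasing subsequence has length 5, e.g. 39, 7, 5, 4, 3.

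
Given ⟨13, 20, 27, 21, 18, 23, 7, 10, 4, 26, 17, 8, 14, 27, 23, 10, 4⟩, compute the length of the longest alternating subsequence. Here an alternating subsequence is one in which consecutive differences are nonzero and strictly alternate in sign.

11

Track the best alternating length ending on an up-step vs a down-step at each position: up/down = 1/1, 2/1, 2/1, 2/3, 2/3, 4/3, 1/5, 6/5, 1/7, 8/3, 8/9, 8/9, 10/9, 10/1, 10/11, 10/11, 1/11.
The maximum over both is 11; one such subsequence is 13, 27, 21, 23, 7, 10, 4, 26, 17, 27, 23.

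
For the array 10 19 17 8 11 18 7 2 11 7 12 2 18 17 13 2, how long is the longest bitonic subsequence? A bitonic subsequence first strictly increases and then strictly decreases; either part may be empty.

7

Let inc[i] be the LIS ending at i and dec[i] the longest strictly decreasing subsequence starting at i. inc = [1, 2, 2, 1, 2, 3, 1, 1, 2, 2, 3, 1, 4, 4, 4, 1], dec = [4, 5, 4, 3, 3, 4, 2, 1, 3, 2, 2, 1, 4, 3, 2, 1].
max_i inc[i]+dec[i]−1 = 7, with one witness 10, 11, 12, 18, 17, 13, 2.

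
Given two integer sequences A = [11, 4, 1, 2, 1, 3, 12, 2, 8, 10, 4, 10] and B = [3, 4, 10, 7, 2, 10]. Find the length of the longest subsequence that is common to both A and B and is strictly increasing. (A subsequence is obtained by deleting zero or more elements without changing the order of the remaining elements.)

3

For each value that appears in both, track the longest common increasing run ending there.
The best achievable length is 3; one witness is 3, 4, 10 (A-positions 6,11,12, B-positions 1,2,3).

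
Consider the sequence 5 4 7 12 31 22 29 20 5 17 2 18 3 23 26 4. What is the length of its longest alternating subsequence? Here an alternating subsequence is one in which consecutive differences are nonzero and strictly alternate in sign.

Track the best alternating length ending on an up-step vs a down-step at each position: up/down = 1/1, 1/2, 3/1, 3/1, 3/1, 3/4, 5/4, 3/6, 3/6, 7/6, 1/8, 9/6, 9/10, 11/6, 11/6, 11/12.
The maximum over both is 12; one such subsequence is 5, 4, 31, 22, 29, 5, 17, 2, 18, 3, 23, 4.

12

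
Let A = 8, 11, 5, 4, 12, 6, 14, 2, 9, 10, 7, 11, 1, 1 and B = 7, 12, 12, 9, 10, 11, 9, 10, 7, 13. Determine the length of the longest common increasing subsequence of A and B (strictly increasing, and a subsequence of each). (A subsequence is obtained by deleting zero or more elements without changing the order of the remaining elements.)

For each value that appears in both, track the longest common increasing run ending there.
The best achievable length is 3; one witness is 9, 10, 11 (A-positions 9,10,12, B-positions 4,5,6).

3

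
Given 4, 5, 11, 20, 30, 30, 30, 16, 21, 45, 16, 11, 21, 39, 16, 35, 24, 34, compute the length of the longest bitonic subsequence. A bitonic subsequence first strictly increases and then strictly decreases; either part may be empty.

9

One longest bitonic subsequence is 4, 5, 11, 20, 30, 45, 39, 35, 34 (positions 1,2,3,4,5,10,14,16,18): it rises to 45 then falls. Length 9 is optimal.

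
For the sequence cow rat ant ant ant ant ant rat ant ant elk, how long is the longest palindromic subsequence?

7

Using dp[i][j] = 2 + dp[i+1][j−1] if the ends match, else max(dp[i+1][j], dp[i][j−1]):
dp[1][11] = 7. A witness is ant ant ant ant ant ant ant at positions 3,4,5,6,7,9,10.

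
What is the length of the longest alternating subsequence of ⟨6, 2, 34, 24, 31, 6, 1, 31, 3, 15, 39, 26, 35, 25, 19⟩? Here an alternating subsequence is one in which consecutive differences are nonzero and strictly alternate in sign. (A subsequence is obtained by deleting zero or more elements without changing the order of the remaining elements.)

12

A longest alternating subsequence is 6, 2, 34, 24, 31, 6, 31, 3, 39, 26, 35, 25 (positions 1,2,3,4,5,6,8,9,11,12,13,14); its 11 consecutive differences strictly alternate in sign, and length 12 is optimal.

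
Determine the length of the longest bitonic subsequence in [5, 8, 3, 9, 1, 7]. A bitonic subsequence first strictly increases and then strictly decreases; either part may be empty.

Let inc[i] be the LIS ending at i and dec[i] the longest strictly decreasing subsequence starting at i. inc = [1, 2, 1, 3, 1, 2], dec = [3, 3, 2, 2, 1, 1].
max_i inc[i]+dec[i]−1 = 4, with one witness 5, 8, 3, 1.

4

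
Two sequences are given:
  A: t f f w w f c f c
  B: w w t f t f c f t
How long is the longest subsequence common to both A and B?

5

A longest common subsequence is tffcf (length 5); the LCS DP confirms no longer common subsequence exists.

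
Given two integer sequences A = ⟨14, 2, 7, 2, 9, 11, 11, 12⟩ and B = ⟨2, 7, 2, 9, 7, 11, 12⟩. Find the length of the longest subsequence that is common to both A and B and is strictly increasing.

For each value that appears in both, track the longest common increasing run ending there.
The best achievable length is 5; one witness is 2, 7, 9, 11, 12 (A-positions 2,3,5,6,8, B-positions 1,2,4,6,7).

5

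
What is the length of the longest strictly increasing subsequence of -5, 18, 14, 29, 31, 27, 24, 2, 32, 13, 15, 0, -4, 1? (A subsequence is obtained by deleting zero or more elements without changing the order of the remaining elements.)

5

Let dp[i] be the longest increasing subsequence ending at position i. Then dp = [1, 2, 2, 3, 4, 3, 3, 2, 5, 3, 4, 2, 2, 3].
The maximum is 5; one witness is -5, 18, 29, 31, 32 at positions 1,2,4,5,9.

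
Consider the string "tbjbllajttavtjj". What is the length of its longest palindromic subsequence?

7

One longest palindromic subsequence is jjtvtjj (positions 3,8,9,12,13,14,15); it reads the same forward and backward, and the interval DP gives dp[1][15] = 7.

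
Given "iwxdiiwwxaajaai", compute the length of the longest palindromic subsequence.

7

One longest palindromic subsequence is iaajaai (positions 1,10,11,12,13,14,15); it reads the same forward and backward, and the interval DP gives dp[1][15] = 7.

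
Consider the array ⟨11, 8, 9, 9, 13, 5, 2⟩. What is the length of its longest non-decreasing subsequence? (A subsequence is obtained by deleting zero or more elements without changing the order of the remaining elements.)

4

One longest non-decreasing subsequence is 8, 9, 9, 13 (positions 2,3,4,5), of length 4; no longer one exists.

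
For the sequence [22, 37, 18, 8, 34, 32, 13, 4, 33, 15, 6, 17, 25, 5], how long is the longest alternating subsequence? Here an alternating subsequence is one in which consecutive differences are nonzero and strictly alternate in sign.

9

Track the best alternating length ending on an up-step vs a down-step at each position: up/down = 1/1, 2/1, 1/3, 1/3, 4/3, 4/5, 4/5, 1/5, 6/5, 6/7, 6/7, 8/7, 8/7, 6/9.
The maximum over both is 9; one such subsequence is 22, 37, 18, 34, 32, 33, 15, 17, 5.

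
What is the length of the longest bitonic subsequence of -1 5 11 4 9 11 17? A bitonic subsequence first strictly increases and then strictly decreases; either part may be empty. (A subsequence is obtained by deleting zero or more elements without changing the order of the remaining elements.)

5

Let inc[i] be the LIS ending at i and dec[i] the longest strictly decreasing subsequence starting at i. inc = [1, 2, 3, 2, 3, 4, 5], dec = [1, 2, 2, 1, 1, 1, 1].
max_i inc[i]+dec[i]−1 = 5, with one witness -1, 5, 9, 11, 17.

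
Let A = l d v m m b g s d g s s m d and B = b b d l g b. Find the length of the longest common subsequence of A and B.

3

Backtracking the LCS table gives one alignment: b (A6,B2) → d (A9,B3) → g (A10,B5).
So the longest common subsequence has length 3.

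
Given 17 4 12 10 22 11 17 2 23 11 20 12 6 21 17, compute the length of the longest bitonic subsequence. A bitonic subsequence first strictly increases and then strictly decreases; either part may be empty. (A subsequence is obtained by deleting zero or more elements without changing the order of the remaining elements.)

One longest bitonic subsequence is 4, 10, 11, 17, 23, 20, 12, 6 (positions 2,4,6,7,9,11,12,13): it rises to 23 then falls. Length 8 is optimal.

8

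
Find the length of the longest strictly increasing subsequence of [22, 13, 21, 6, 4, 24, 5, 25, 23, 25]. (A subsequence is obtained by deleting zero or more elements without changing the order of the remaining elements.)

4

Let dp[i] be the longest increasing subsequence ending at position i. Then dp = [1, 1, 2, 1, 1, 3, 2, 4, 3, 4].
The maximum is 4; one witness is 13, 21, 24, 25 at positions 2,3,6,8.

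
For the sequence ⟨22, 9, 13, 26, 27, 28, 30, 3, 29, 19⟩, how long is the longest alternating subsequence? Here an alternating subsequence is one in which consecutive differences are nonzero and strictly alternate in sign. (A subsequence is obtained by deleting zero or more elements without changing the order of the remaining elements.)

6

A longest alternating subsequence is 22, 9, 13, 3, 29, 19 (positions 1,2,3,8,9,10); its 5 consecutive differences strictly alternate in sign, and length 6 is optimal.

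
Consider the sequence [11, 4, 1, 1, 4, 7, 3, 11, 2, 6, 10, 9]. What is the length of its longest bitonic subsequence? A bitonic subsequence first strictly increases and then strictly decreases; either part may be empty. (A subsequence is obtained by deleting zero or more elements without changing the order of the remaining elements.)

One longest bitonic subsequence is 1, 4, 7, 11, 10, 9 (positions 3,5,6,8,11,12): it rises to 11 then falls. Length 6 is optimal.

6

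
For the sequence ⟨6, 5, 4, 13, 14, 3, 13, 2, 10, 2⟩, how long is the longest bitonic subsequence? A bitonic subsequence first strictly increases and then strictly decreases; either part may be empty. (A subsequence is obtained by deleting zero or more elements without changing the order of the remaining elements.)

6

One longest bitonic subsequence is 6, 13, 14, 13, 10, 2 (positions 1,4,5,7,9,10): it rises to 14 then falls. Length 6 is optimal.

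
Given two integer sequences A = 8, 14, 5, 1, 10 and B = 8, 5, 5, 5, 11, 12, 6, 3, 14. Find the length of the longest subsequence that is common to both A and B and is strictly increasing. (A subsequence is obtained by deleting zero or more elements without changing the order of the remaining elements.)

2

For each value that appears in both, track the longest common increasing run ending there.
The best achievable length is 2; one witness is 8, 14 (A-positions 1,2, B-positions 1,9).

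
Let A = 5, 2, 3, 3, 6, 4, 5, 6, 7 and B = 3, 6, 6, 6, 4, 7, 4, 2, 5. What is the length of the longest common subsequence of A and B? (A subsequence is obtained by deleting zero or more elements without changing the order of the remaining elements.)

4

A longest common subsequence is 3, 6, 4, 5 (length 4); the LCS DP confirms no longer common subsequence exists.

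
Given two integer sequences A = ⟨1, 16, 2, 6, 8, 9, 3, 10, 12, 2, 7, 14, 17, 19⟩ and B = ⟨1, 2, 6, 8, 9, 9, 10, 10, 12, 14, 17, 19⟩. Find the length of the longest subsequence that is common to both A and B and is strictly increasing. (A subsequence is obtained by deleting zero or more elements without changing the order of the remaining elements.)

A longest common strictly increasing subsequence is 1, 2, 6, 8, 9, 10, 12, 14, 17, 19 (length 10); it appears in order in both A and B, and no longer such subsequence exists.

10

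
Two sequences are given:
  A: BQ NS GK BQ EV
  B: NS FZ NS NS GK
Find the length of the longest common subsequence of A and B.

Backtracking the LCS table gives one alignment: NS (A2,B4) → GK (A3,B5).
So the longest common subsequence has length 2.

2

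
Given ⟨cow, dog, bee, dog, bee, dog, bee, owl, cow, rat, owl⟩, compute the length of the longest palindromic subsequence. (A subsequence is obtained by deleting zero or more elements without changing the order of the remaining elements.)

7

Using dp[i][j] = 2 + dp[i+1][j−1] if the ends match, else max(dp[i+1][j], dp[i][j−1]):
dp[1][11] = 7. A witness is cow bee dog bee dog bee cow at positions 1,3,4,5,6,7,9.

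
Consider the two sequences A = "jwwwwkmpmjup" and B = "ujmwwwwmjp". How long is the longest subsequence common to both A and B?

8

A longest common subsequence is jwwwwmjp (length 8); the LCS DP confirms no longer common subsequence exists.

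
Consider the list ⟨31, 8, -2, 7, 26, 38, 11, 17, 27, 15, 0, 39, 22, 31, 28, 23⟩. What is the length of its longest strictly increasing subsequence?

Scanning left to right, the best length ending at each element is: 31→1, 8→1, -2→1, 7→2, 26→3, 38→4, 11→3, 17→4, 27→5, 15→4, 0→2, 39→6, 22→5, 31→6, 28→6, 23→6.
So the longest increasing subsequence has length 6, e.g. -2, 7, 11, 17, 27, 39.

6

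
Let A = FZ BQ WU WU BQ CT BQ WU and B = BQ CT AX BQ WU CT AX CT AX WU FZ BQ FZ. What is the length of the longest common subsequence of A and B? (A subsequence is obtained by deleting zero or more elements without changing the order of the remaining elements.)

Backtracking the LCS table gives one alignment: BQ (A2,B4) → WU (A3,B5) → WU (A4,B10) → BQ (A5,B12).
So the longest common subsequence has length 4.

4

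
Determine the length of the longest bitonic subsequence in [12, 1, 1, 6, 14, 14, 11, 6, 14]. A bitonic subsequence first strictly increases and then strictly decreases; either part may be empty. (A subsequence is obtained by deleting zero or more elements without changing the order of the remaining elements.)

One longest bitonic subsequence is 1, 6, 14, 11, 6 (positions 2,4,5,7,8): it rises to 14 then falls. Length 5 is optimal.

5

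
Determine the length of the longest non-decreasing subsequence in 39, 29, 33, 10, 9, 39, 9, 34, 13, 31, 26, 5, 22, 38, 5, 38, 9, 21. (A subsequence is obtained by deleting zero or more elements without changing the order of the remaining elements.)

6

Let dp[i] be the longest non-decreasing subsequence ending at position i. Then dp = [1, 1, 2, 1, 1, 3, 2, 3, 3, 4, 4, 1, 4, 5, 2, 6, 3, 4].
The maximum is 6; one witness is 9, 9, 13, 31, 38, 38 at positions 5,7,9,10,14,16.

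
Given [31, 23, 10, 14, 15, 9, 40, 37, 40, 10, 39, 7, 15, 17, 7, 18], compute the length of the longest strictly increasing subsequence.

5

Scanning left to right, the best length ending at each element is: 31→1, 23→1, 10→1, 14→2, 15→3, 9→1, 40→4, 37→4, 40→5, 10→2, 39→5, 7→1, 15→3, 17→4, 7→1, 18→5.
So the longest increasing subsequence has length 5, e.g. 10, 14, 15, 37, 40.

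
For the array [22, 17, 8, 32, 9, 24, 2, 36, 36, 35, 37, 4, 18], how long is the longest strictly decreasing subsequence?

4

Let dp[i] be the longest decreasing subsequence ending at position i. Then dp = [1, 2, 3, 1, 3, 2, 4, 1, 1, 2, 1, 4, 3].
The maximum is 4; one witness is 22, 17, 8, 2 at positions 1,2,3,7.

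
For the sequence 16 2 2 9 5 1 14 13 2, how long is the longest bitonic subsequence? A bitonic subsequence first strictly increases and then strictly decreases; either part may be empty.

5

One longest bitonic subsequence is 2, 9, 14, 13, 2 (positions 2,4,7,8,9): it rises to 14 then falls. Length 5 is optimal.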